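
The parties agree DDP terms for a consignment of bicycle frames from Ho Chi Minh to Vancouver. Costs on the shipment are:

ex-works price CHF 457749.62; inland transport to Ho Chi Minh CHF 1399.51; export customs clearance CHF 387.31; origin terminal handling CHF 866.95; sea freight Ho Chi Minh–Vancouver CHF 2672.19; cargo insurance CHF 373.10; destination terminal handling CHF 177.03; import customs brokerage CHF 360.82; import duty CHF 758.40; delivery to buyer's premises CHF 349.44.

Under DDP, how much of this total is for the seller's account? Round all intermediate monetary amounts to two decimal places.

Seller's account: CHF 465094.37

DDP: the seller bears all costs including import duty.
Seller's account: goods 457749.62 + inland to port 1399.51 + export clearance 387.31 + origin terminal 866.95 + freight 2672.19 + insurance 373.10 + destination terminal 177.03 + brokerage 360.82 + duty 758.40 + delivery 349.44 = 465094.37
Buyer's account: 0.00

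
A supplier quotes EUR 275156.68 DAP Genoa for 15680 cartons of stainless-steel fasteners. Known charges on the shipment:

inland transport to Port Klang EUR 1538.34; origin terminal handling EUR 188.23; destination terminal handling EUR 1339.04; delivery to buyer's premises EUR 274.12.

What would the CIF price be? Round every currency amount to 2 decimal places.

CIF price: EUR 273543.52

Not relevant to the conversion: origin terminal, inland to port — on the seller under both DAP and CIF; already in the DAP price and stays in the CIF price.
From DAP to CIF, the seller no longer bears: destination terminal, delivery.
CIF price = 275156.68 − 1339.04 − 274.12 = 273543.52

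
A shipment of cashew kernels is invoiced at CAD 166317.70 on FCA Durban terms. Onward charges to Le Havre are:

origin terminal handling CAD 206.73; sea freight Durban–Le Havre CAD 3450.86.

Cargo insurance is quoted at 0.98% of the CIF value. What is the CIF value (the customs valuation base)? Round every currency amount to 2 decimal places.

CIF value: CAD 171657.53

Let C be the CIF value. C = FCA price + pre-shipment costs + freight + 0.98% × C
C − 0.98% × C = 166317.70 + 206.73 + 3450.86
0.9902 × C = 169975.29
C = 169975.29 / 0.9902 = 171657.53
Insurance premium = 0.98% × 171657.53 = 1682.24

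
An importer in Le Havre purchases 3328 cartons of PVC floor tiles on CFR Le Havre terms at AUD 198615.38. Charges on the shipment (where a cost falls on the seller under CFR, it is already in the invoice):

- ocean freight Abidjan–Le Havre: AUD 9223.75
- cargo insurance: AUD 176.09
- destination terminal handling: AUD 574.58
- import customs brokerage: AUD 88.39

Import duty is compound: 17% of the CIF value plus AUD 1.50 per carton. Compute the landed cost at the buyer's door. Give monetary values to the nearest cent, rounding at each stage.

CFR: the seller pays costs through ocean freight to the destination port, but not insurance.
Already in the invoice (seller's account under CFR): freight — exclude.
CIF value = CFR price + insurance = 198615.38 + 176.09 = 198791.47
Ad valorem component: 198791.47 × 17% = 33794.55
Specific component: 3328 × 1.50 = 4992.00
Import duty = 33794.55 + 4992.00 = 38786.55
Buyer bears: insurance 176.09 + destination terminal 574.58 + brokerage 88.39 + duty 38786.55 = 39625.61
Landed cost = invoice 198615.38 + 39625.61 = 238240.99

Total landed cost: AUD 238240.99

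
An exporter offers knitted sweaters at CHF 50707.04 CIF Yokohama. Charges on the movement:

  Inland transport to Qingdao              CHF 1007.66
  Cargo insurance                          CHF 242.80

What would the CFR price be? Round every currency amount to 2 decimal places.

CFR price: CHF 50464.24

Not relevant to the conversion: inland to port — on the seller under both CIF and CFR; already in the CIF price and stays in the CFR price.
From CIF to CFR, the seller no longer bears: insurance.
CFR price = 50707.04 − 242.80 = 50464.24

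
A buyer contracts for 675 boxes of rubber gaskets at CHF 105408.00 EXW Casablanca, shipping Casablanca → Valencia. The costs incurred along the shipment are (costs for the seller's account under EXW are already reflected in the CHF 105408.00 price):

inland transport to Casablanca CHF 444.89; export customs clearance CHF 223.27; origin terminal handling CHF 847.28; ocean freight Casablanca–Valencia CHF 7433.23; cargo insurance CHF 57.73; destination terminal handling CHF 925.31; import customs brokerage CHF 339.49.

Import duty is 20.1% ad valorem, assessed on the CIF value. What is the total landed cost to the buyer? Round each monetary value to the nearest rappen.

EXW: the seller makes goods available at their premises; the buyer bears all onward costs.
CIF value = EXW price + inland to port + export clearance + origin terminal + freight + insurance = 105408.00 + 444.89 + 223.27 + 847.28 + 7433.23 + 57.73 = 114414.40
Import duty = 114414.40 × 20.1% = 22997.29
Buyer bears: inland to port 444.89 + export clearance 223.27 + origin terminal 847.28 + freight 7433.23 + insurance 57.73 + destination terminal 925.31 + brokerage 339.49 + duty 22997.29 = 33268.49
Landed cost = invoice 105408.00 + 33268.49 = 138676.49

Total landed cost: CHF 138676.49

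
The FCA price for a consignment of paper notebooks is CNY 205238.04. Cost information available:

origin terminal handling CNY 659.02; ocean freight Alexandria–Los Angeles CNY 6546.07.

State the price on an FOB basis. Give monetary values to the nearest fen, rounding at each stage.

FOB price: CNY 205897.06

Not relevant to the conversion: freight — on the buyer under both terms; not part of either seller's price.
From FCA to FOB, the seller additionally bears: origin terminal.
FOB price = 205238.04 + 659.02 = 205897.06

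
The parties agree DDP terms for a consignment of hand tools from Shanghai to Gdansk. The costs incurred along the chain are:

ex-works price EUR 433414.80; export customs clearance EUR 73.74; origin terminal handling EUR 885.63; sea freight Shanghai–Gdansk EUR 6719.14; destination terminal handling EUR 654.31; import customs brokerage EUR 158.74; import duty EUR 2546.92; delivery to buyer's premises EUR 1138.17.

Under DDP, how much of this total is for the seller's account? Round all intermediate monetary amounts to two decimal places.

Seller's account: EUR 445591.45

DDP: the seller bears all costs including import duty.
Seller's account: goods 433414.80 + export clearance 73.74 + origin terminal 885.63 + freight 6719.14 + destination terminal 654.31 + brokerage 158.74 + duty 2546.92 + delivery 1138.17 = 445591.45
Buyer's account: 0.00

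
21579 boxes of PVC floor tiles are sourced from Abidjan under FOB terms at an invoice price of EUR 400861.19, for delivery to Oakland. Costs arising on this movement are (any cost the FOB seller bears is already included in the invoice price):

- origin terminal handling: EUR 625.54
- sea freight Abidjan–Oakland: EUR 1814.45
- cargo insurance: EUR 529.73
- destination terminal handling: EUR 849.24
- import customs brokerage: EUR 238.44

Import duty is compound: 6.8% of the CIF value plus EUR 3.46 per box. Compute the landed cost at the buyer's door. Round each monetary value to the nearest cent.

FOB: the seller bears costs until goods are on board at the origin port; the buyer bears freight, insurance and all costs thereafter.
Already in the invoice (seller's account under FOB): origin terminal — exclude.
CIF value = FOB price + freight + insurance = 400861.19 + 1814.45 + 529.73 = 403205.37
Ad valorem component: 403205.37 × 6.8% = 27417.97
Specific component: 21579 × 3.46 = 74663.34
Import duty = 27417.97 + 74663.34 = 102081.31
Buyer bears: freight 1814.45 + insurance 529.73 + destination terminal 849.24 + brokerage 238.44 + duty 102081.31 = 105513.17
Landed cost = invoice 400861.19 + 105513.17 = 506374.36

Total landed cost: EUR 506374.36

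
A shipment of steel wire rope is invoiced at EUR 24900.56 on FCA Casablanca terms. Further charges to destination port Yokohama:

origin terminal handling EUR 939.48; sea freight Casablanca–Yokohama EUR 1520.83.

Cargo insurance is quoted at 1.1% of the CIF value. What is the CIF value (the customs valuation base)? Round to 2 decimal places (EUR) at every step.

Let C be the CIF value. C = FCA price + pre-shipment costs + freight + 1.1% × C
C − 1.1% × C = 24900.56 + 939.48 + 1520.83
0.989 × C = 27360.87
C = 27360.87 / 0.989 = 27665.19
Insurance premium = 1.1% × 27665.19 = 304.32

CIF value: EUR 27665.19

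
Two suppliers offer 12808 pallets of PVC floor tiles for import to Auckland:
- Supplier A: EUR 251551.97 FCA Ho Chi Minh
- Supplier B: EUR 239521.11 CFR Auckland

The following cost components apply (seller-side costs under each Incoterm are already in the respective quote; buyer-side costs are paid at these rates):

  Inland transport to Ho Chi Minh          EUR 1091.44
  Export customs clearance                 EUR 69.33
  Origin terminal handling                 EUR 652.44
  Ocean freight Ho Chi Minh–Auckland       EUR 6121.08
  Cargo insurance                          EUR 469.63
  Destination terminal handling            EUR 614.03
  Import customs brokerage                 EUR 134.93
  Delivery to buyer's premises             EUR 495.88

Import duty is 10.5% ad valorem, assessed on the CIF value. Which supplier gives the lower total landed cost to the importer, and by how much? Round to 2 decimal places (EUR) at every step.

Supplier A (FCA):
CIF value = FCA price + origin terminal + freight + insurance = 251551.97 + 652.44 + 6121.08 + 469.63 = 258795.12
Import duty = 258795.12 × 10.5% = 27173.49
Buyer bears (A): 652.44 + 6121.08 + 469.63 + 614.03 + 134.93 + 495.88 = 8487.99
Landed cost (A) = invoice 251551.97 + 8487.99 + duty 27173.49 = 287213.45
Supplier B (CFR):
CIF value = CFR price + insurance = 239521.11 + 469.63 = 239990.74
Import duty = 239990.74 × 10.5% = 25199.03
Buyer bears (B): 469.63 + 614.03 + 134.93 + 495.88 = 1714.47
Landed cost (B) = invoice 239521.11 + 1714.47 + duty 25199.03 = 266434.61
Difference = |287213.45 − 266434.61| = 20778.84

Supplier B is cheaper by EUR 20778.84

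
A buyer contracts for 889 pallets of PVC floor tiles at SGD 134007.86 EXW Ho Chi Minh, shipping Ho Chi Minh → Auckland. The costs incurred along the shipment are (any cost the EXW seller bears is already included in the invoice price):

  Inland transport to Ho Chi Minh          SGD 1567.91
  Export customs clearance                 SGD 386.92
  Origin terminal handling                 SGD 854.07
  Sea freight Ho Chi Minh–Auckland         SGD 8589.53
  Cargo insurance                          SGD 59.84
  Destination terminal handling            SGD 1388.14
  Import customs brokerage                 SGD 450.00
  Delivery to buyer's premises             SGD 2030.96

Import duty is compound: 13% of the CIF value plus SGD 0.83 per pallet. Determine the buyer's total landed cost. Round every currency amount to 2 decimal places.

EXW: the seller makes goods available at their premises; the buyer bears all onward costs.
CIF value = EXW price + inland to port + export clearance + origin terminal + freight + insurance = 134007.86 + 1567.91 + 386.92 + 854.07 + 8589.53 + 59.84 = 145466.13
Ad valorem component: 145466.13 × 13% = 18910.60
Specific component: 889 × 0.83 = 737.87
Import duty = 18910.60 + 737.87 = 19648.47
Buyer bears: inland to port 1567.91 + export clearance 386.92 + origin terminal 854.07 + freight 8589.53 + insurance 59.84 + destination terminal 1388.14 + brokerage 450.00 + delivery 2030.96 + duty 19648.47 = 34975.84
Landed cost = invoice 134007.86 + 34975.84 = 168983.70

Total landed cost: SGD 168983.70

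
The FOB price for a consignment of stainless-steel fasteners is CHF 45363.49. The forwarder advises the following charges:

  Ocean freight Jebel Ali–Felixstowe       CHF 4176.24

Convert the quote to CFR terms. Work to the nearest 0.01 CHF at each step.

From FOB to CFR, the seller additionally bears: freight.
CFR price = 45363.49 + 4176.24 = 49539.73

CFR price: CHF 49539.73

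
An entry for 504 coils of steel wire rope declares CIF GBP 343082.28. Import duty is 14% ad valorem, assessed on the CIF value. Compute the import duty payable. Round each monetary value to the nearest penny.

Import duty: GBP 48031.52

Import duty = 343082.28 × 14% = 48031.52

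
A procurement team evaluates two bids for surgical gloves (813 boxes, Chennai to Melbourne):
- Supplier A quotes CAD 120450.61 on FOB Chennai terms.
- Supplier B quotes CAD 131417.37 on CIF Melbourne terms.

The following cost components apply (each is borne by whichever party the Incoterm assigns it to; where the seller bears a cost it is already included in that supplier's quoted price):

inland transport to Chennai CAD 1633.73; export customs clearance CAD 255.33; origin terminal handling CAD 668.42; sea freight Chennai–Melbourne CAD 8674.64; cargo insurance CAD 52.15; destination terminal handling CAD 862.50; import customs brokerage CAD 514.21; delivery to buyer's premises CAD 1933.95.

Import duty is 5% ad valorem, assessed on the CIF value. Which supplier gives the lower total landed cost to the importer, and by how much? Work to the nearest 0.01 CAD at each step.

Supplier A is cheaper by CAD 2351.97

Supplier A (FOB):
CIF value = FOB price + freight + insurance = 120450.61 + 8674.64 + 52.15 = 129177.40
Import duty = 129177.40 × 5% = 6458.87
Buyer bears (A): 8674.64 + 52.15 + 862.50 + 514.21 + 1933.95 = 12037.45
Landed cost (A) = invoice 120450.61 + 12037.45 + duty 6458.87 = 138946.93
Supplier B (CIF):
The CIF price already equals the CIF value: 131417.37
Import duty = 131417.37 × 5% = 6570.87
Buyer bears (B): 862.50 + 514.21 + 1933.95 = 3310.66
Landed cost (B) = invoice 131417.37 + 3310.66 + duty 6570.87 = 141298.90
Difference = |138946.93 − 141298.90| = 2351.97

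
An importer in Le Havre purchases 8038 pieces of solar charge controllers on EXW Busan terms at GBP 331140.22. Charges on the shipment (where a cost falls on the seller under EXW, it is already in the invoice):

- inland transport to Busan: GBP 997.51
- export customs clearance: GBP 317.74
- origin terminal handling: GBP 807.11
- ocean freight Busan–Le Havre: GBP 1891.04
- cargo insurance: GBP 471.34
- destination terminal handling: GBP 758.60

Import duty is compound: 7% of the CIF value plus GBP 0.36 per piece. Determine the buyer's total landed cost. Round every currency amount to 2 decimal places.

Total landed cost: GBP 362770.99

EXW: the seller makes goods available at their premises; the buyer bears all onward costs.
CIF value = EXW price + inland to port + export clearance + origin terminal + freight + insurance = 331140.22 + 997.51 + 317.74 + 807.11 + 1891.04 + 471.34 = 335624.96
Ad valorem component: 335624.96 × 7% = 23493.75
Specific component: 8038 × 0.36 = 2893.68
Import duty = 23493.75 + 2893.68 = 26387.43
Buyer bears: inland to port 997.51 + export clearance 317.74 + origin terminal 807.11 + freight 1891.04 + insurance 471.34 + destination terminal 758.60 + duty 26387.43 = 31630.77
Landed cost = invoice 331140.22 + 31630.77 = 362770.99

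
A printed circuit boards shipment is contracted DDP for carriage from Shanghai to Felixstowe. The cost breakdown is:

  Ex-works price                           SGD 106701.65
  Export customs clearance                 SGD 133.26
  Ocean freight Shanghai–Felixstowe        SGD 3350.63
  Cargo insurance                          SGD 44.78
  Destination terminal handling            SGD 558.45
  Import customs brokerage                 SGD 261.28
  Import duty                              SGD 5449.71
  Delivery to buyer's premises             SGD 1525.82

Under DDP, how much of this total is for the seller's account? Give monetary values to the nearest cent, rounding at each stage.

Seller's account: SGD 118025.58

DDP: the seller bears all costs including import duty.
Seller's account: goods 106701.65 + export clearance 133.26 + freight 3350.63 + insurance 44.78 + destination terminal 558.45 + brokerage 261.28 + duty 5449.71 + delivery 1525.82 = 118025.58
Buyer's account: 0.00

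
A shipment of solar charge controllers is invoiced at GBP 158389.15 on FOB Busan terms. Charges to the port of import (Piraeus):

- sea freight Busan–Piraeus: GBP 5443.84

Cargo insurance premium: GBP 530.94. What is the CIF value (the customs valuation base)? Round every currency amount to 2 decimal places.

CIF = FOB price + freight + insurance
CIF = 158389.15 + 5443.84 + 530.94 = 164363.93

CIF value: GBP 164363.93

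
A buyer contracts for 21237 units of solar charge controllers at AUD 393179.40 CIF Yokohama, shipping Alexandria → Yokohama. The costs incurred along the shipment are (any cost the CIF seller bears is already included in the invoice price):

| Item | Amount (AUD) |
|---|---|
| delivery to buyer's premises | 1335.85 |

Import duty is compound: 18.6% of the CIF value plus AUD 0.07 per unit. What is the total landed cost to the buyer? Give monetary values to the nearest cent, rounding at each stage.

Total landed cost: AUD 469133.21

CIF: the seller pays costs through ocean freight and marine insurance to the destination port.
The CIF price already equals the CIF value: 393179.40
Ad valorem component: 393179.40 × 18.6% = 73131.37
Specific component: 21237 × 0.07 = 1486.59
Import duty = 73131.37 + 1486.59 = 74617.96
Buyer bears: delivery 1335.85 + duty 74617.96 = 75953.81
Landed cost = invoice 393179.40 + 75953.81 = 469133.21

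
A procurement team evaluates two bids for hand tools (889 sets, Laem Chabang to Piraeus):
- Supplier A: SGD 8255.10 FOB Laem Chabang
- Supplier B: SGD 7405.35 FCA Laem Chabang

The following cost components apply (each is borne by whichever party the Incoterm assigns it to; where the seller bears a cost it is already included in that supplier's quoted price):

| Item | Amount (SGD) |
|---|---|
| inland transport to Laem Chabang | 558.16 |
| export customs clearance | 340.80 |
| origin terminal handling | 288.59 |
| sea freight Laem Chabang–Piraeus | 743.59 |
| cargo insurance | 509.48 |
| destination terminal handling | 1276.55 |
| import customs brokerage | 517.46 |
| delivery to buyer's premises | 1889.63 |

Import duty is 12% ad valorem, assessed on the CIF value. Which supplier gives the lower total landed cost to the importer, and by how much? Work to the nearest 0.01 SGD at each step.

Supplier A (FOB):
CIF value = FOB price + freight + insurance = 8255.10 + 743.59 + 509.48 = 9508.17
Import duty = 9508.17 × 12% = 1140.98
Buyer bears (A): 743.59 + 509.48 + 1276.55 + 517.46 + 1889.63 = 4936.71
Landed cost (A) = invoice 8255.10 + 4936.71 + duty 1140.98 = 14332.79
Supplier B (FCA):
CIF value = FCA price + origin terminal + freight + insurance = 7405.35 + 288.59 + 743.59 + 509.48 = 8947.01
Import duty = 8947.01 × 12% = 1073.64
Buyer bears (B): 288.59 + 743.59 + 509.48 + 1276.55 + 517.46 + 1889.63 = 5225.30
Landed cost (B) = invoice 7405.35 + 5225.30 + duty 1073.64 = 13704.29
Difference = |14332.79 − 13704.29| = 628.50

Supplier B is cheaper by SGD 628.50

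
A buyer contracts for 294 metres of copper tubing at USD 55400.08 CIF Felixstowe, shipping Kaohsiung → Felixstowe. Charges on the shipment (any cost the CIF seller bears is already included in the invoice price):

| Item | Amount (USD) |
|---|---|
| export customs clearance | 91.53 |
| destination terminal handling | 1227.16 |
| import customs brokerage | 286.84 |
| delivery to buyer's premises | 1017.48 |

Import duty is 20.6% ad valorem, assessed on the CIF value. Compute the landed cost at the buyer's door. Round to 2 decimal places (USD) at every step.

Total landed cost: USD 69343.98

CIF: the seller pays costs through ocean freight and marine insurance to the destination port.
Already in the invoice (seller's account under CIF): export clearance — exclude.
The CIF price already equals the CIF value: 55400.08
Import duty = 55400.08 × 20.6% = 11412.42
Buyer bears: destination terminal 1227.16 + brokerage 286.84 + delivery 1017.48 + duty 11412.42 = 13943.90
Landed cost = invoice 55400.08 + 13943.90 = 69343.98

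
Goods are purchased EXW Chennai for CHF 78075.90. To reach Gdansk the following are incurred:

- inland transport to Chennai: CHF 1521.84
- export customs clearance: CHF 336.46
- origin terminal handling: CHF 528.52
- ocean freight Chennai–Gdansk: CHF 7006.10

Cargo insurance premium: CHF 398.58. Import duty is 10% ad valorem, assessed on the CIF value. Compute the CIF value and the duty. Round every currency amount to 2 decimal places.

CIF = EXW price + pre-shipment costs + freight + insurance
CIF = 78075.90 + 1521.84 + 336.46 + 528.52 + 7006.10 + 398.58 = 87867.40
Import duty = 87867.40 × 10% = 8786.74

CIF value: CHF 87867.40; import duty: CHF 8786.74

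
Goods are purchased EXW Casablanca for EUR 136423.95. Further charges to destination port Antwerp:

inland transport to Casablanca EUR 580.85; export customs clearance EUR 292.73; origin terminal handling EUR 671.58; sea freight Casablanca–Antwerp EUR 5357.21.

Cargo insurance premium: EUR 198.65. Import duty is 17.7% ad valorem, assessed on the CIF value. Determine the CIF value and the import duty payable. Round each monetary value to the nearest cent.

CIF = EXW price + pre-shipment costs + freight + insurance
CIF = 136423.95 + 580.85 + 292.73 + 671.58 + 5357.21 + 198.65 = 143524.97
Import duty = 143524.97 × 17.7% = 25403.92

CIF value: EUR 143524.97; import duty: EUR 25403.92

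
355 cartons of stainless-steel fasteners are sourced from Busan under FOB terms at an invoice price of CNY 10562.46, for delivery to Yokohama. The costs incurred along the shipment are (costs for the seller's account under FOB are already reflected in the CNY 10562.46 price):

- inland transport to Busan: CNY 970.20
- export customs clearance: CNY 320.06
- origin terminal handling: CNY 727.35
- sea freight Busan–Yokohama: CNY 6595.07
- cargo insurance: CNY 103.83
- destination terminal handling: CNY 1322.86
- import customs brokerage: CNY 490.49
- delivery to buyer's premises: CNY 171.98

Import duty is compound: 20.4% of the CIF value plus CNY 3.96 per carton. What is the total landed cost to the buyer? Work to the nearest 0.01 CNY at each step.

FOB: the seller bears costs until goods are on board at the origin port; the buyer bears freight, insurance and all costs thereafter.
Already in the invoice (seller's account under FOB): inland to port, export clearance, origin terminal — exclude.
CIF value = FOB price + freight + insurance = 10562.46 + 6595.07 + 103.83 = 17261.36
Ad valorem component: 17261.36 × 20.4% = 3521.32
Specific component: 355 × 3.96 = 1405.80
Import duty = 3521.32 + 1405.80 = 4927.12
Buyer bears: freight 6595.07 + insurance 103.83 + destination terminal 1322.86 + brokerage 490.49 + delivery 171.98 + duty 4927.12 = 13611.35
Landed cost = invoice 10562.46 + 13611.35 = 24173.81

Total landed cost: CNY 24173.81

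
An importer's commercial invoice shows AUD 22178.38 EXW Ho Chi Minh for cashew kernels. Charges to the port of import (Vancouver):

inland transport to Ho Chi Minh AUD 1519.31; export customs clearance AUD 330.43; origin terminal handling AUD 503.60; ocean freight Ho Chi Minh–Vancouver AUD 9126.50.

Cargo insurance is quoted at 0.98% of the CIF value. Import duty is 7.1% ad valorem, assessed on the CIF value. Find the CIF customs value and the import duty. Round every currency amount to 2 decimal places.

Let C be the CIF value. C = EXW price + pre-shipment costs + freight + 0.98% × C
C − 0.98% × C = 22178.38 + 1519.31 + 330.43 + 503.60 + 9126.50
0.9902 × C = 33658.22
C = 33658.22 / 0.9902 = 33991.34
Insurance premium = 0.98% × 33991.34 = 333.12
Import duty = 33991.34 × 7.1% = 2413.39

CIF value: AUD 33991.34; import duty: AUD 2413.39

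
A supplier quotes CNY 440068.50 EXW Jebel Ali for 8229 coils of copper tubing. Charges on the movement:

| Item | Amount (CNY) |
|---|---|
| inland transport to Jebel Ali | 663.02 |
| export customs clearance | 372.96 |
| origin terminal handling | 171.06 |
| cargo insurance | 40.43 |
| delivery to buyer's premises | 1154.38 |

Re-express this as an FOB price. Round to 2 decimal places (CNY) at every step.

Not relevant to the conversion: delivery, insurance — on the buyer under both terms; not part of either seller's price.
From EXW to FOB, the seller additionally bears: inland to port, export clearance, origin terminal.
FOB price = 440068.50 + 663.02 + 372.96 + 171.06 = 441275.54

FOB price: CNY 441275.54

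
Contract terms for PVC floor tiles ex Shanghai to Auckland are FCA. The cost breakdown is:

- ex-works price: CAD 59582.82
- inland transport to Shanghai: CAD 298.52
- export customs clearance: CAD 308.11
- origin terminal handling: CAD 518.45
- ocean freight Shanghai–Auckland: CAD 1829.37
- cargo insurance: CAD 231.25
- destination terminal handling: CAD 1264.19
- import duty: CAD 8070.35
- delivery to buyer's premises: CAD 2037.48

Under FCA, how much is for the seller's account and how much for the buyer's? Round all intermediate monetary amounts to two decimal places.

Seller: CAD 60189.45; buyer: CAD 13951.09

FCA: the seller delivers export-cleared goods to the carrier; the buyer bears costs from that point.
Seller's account: goods 59582.82 + inland to port 298.52 + export clearance 308.11 = 60189.45
Buyer's account: origin terminal 518.45 + freight 1829.37 + insurance 231.25 + destination terminal 1264.19 + duty 8070.35 + delivery 2037.48 = 13951.09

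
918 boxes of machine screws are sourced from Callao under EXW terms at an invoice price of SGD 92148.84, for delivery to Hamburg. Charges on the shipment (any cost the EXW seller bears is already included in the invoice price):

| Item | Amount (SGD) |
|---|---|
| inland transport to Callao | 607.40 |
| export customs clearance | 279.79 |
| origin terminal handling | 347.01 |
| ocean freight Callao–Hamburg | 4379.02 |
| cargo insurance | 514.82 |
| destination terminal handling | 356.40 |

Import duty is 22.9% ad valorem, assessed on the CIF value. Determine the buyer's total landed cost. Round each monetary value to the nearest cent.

EXW: the seller makes goods available at their premises; the buyer bears all onward costs.
CIF value = EXW price + inland to port + export clearance + origin terminal + freight + insurance = 92148.84 + 607.40 + 279.79 + 347.01 + 4379.02 + 514.82 = 98276.88
Import duty = 98276.88 × 22.9% = 22505.41
Buyer bears: inland to port 607.40 + export clearance 279.79 + origin terminal 347.01 + freight 4379.02 + insurance 514.82 + destination terminal 356.40 + duty 22505.41 = 28989.85
Landed cost = invoice 92148.84 + 28989.85 = 121138.69

Total landed cost: SGD 121138.69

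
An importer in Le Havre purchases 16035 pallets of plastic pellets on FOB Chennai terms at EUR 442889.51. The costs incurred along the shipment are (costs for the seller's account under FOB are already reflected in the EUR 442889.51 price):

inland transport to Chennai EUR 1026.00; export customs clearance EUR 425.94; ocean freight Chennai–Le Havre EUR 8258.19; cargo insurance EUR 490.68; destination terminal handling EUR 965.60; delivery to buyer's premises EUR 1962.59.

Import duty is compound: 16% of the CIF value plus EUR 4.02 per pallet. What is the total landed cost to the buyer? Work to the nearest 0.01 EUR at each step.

Total landed cost: EUR 591289.41

FOB: the seller bears costs until goods are on board at the origin port; the buyer bears freight, insurance and all costs thereafter.
Already in the invoice (seller's account under FOB): inland to port, export clearance — exclude.
CIF value = FOB price + freight + insurance = 442889.51 + 8258.19 + 490.68 = 451638.38
Ad valorem component: 451638.38 × 16% = 72262.14
Specific component: 16035 × 4.02 = 64460.70
Import duty = 72262.14 + 64460.70 = 136722.84
Buyer bears: freight 8258.19 + insurance 490.68 + destination terminal 965.60 + delivery 1962.59 + duty 136722.84 = 148399.90
Landed cost = invoice 442889.51 + 148399.90 = 591289.41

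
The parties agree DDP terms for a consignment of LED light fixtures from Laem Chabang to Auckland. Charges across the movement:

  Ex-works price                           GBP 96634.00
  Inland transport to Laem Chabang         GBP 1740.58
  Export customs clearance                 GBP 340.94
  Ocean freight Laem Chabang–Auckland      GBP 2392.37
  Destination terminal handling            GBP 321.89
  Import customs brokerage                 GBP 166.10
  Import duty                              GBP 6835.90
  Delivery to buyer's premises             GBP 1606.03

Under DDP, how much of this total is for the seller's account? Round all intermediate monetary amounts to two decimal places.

DDP: the seller bears all costs including import duty.
Seller's account: goods 96634.00 + inland to port 1740.58 + export clearance 340.94 + freight 2392.37 + destination terminal 321.89 + brokerage 166.10 + duty 6835.90 + delivery 1606.03 = 110037.81
Buyer's account: 0.00

Seller's account: GBP 110037.81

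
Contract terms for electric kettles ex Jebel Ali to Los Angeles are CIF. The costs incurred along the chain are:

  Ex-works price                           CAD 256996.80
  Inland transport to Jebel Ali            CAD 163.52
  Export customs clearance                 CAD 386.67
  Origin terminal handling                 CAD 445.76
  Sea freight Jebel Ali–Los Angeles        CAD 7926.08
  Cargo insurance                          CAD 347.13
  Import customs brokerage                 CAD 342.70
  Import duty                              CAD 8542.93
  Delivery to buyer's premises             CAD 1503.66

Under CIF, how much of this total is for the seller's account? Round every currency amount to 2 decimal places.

CIF: the seller pays costs through ocean freight and marine insurance to the destination port.
Seller's account: goods 256996.80 + inland to port 163.52 + export clearance 386.67 + origin terminal 445.76 + freight 7926.08 + insurance 347.13 = 266265.96
Buyer's account: brokerage 342.70 + duty 8542.93 + delivery 1503.66 = 10389.29

Seller's account: CAD 266265.96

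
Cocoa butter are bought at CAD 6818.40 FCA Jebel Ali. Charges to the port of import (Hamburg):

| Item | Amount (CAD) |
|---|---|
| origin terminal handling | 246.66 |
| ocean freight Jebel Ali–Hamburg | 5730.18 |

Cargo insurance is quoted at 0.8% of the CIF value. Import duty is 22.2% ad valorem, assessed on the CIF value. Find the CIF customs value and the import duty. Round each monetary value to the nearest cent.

Let C be the CIF value. C = FCA price + pre-shipment costs + freight + 0.8% × C
C − 0.8% × C = 6818.40 + 246.66 + 5730.18
0.992 × C = 12795.24
C = 12795.24 / 0.992 = 12898.43
Insurance premium = 0.8% × 12898.43 = 103.19
Import duty = 12898.43 × 22.2% = 2863.45

CIF value: CAD 12898.43; import duty: CAD 2863.45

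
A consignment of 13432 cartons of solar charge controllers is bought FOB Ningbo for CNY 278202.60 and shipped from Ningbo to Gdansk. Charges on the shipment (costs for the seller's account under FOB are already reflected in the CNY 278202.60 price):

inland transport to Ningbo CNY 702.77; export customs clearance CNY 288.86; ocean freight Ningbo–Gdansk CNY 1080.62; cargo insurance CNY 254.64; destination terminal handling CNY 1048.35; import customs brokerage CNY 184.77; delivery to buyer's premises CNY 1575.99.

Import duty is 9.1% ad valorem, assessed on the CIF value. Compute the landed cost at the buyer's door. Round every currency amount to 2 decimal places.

FOB: the seller bears costs until goods are on board at the origin port; the buyer bears freight, insurance and all costs thereafter.
Already in the invoice (seller's account under FOB): inland to port, export clearance — exclude.
CIF value = FOB price + freight + insurance = 278202.60 + 1080.62 + 254.64 = 279537.86
Import duty = 279537.86 × 9.1% = 25437.95
Buyer bears: freight 1080.62 + insurance 254.64 + destination terminal 1048.35 + brokerage 184.77 + delivery 1575.99 + duty 25437.95 = 29582.32
Landed cost = invoice 278202.60 + 29582.32 = 307784.92

Total landed cost: CNY 307784.92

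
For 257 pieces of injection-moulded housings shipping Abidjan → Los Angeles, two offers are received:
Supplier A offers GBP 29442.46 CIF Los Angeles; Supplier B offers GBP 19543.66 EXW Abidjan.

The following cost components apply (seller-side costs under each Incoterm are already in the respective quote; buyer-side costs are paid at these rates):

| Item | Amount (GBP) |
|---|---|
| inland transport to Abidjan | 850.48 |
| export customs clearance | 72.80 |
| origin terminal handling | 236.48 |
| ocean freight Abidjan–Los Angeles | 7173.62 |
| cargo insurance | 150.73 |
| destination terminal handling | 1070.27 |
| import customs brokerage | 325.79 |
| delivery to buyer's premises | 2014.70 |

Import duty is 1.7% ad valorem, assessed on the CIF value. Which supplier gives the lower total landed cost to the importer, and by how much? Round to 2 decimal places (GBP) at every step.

Supplier A (CIF):
The CIF price already equals the CIF value: 29442.46
Import duty = 29442.46 × 1.7% = 500.52
Buyer bears (A): 1070.27 + 325.79 + 2014.70 = 3410.76
Landed cost (A) = invoice 29442.46 + 3410.76 + duty 500.52 = 33353.74
Supplier B (EXW):
CIF value = EXW price + inland to port + export clearance + origin terminal + freight + insurance = 19543.66 + 850.48 + 72.80 + 236.48 + 7173.62 + 150.73 = 28027.77
Import duty = 28027.77 × 1.7% = 476.47
Buyer bears (B): 850.48 + 72.80 + 236.48 + 7173.62 + 150.73 + 1070.27 + 325.79 + 2014.70 = 11894.87
Landed cost (B) = invoice 19543.66 + 11894.87 + duty 476.47 = 31915.00
Difference = |33353.74 − 31915.00| = 1438.74

Supplier B is cheaper by GBP 1438.74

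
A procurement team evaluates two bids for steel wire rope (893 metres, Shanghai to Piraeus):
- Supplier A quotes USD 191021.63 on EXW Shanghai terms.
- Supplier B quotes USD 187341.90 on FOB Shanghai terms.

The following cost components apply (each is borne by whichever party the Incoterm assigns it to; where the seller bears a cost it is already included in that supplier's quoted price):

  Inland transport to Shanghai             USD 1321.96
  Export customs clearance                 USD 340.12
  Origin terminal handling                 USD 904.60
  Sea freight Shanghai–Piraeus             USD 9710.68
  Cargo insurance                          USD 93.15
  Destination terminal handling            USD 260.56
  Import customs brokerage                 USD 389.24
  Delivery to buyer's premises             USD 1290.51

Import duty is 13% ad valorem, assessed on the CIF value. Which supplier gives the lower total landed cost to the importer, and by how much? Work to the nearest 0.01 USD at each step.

Supplier B is cheaper by USD 7058.45

Supplier A (EXW):
CIF value = EXW price + inland to port + export clearance + origin terminal + freight + insurance = 191021.63 + 1321.96 + 340.12 + 904.60 + 9710.68 + 93.15 = 203392.14
Import duty = 203392.14 × 13% = 26440.98
Buyer bears (A): 1321.96 + 340.12 + 904.60 + 9710.68 + 93.15 + 260.56 + 389.24 + 1290.51 = 14310.82
Landed cost (A) = invoice 191021.63 + 14310.82 + duty 26440.98 = 231773.43
Supplier B (FOB):
CIF value = FOB price + freight + insurance = 187341.90 + 9710.68 + 93.15 = 197145.73
Import duty = 197145.73 × 13% = 25628.94
Buyer bears (B): 9710.68 + 93.15 + 260.56 + 389.24 + 1290.51 = 11744.14
Landed cost (B) = invoice 187341.90 + 11744.14 + duty 25628.94 = 224714.98
Difference = |231773.43 − 224714.98| = 7058.45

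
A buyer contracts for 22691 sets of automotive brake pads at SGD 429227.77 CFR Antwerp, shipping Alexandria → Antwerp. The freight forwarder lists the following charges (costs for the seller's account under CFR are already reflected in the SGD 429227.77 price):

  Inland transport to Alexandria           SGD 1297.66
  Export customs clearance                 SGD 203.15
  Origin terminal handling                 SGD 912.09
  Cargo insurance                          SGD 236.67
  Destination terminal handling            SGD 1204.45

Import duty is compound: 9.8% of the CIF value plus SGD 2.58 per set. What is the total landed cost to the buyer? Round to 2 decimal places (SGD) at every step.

Total landed cost: SGD 531299.19

CFR: the seller pays costs through ocean freight to the destination port, but not insurance.
Already in the invoice (seller's account under CFR): inland to port, export clearance, origin terminal — exclude.
CIF value = CFR price + insurance = 429227.77 + 236.67 = 429464.44
Ad valorem component: 429464.44 × 9.8% = 42087.52
Specific component: 22691 × 2.58 = 58542.78
Import duty = 42087.52 + 58542.78 = 100630.30
Buyer bears: insurance 236.67 + destination terminal 1204.45 + duty 100630.30 = 102071.42
Landed cost = invoice 429227.77 + 102071.42 = 531299.19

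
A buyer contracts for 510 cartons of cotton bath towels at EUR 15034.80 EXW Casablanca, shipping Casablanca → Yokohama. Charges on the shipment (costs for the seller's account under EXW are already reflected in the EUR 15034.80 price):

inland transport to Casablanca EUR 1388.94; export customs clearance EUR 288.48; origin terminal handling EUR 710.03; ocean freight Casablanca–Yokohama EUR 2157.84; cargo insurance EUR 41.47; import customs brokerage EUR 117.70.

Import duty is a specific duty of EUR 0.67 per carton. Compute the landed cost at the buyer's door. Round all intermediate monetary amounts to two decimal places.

EXW: the seller makes goods available at their premises; the buyer bears all onward costs.
CIF value = EXW price + inland to port + export clearance + origin terminal + freight + insurance = 15034.80 + 1388.94 + 288.48 + 710.03 + 2157.84 + 41.47 = 19621.56
Import duty = 510 × 0.67 = 341.70
Buyer bears: inland to port 1388.94 + export clearance 288.48 + origin terminal 710.03 + freight 2157.84 + insurance 41.47 + brokerage 117.70 + duty 341.70 = 5046.16
Landed cost = invoice 15034.80 + 5046.16 = 20080.96

Total landed cost: EUR 20080.96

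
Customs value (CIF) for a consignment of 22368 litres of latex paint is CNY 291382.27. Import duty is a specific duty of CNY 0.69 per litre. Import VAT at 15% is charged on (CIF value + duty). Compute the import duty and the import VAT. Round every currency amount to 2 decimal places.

Import duty: CNY 15433.92; import VAT: CNY 46022.43

Import duty = 22368 × 0.69 = 15433.92
VAT base = CIF + duty = 291382.27 + 15433.92 = 306816.19
Import VAT = 306816.19 × 15% = 46022.43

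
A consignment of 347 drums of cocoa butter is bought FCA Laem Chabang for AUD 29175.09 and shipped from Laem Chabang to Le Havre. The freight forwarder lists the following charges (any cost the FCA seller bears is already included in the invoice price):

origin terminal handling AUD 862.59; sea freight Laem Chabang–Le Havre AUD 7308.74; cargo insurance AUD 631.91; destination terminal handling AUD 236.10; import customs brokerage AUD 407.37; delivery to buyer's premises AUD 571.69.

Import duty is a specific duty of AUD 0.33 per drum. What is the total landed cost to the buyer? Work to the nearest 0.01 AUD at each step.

Total landed cost: AUD 39308.00

FCA: the seller delivers export-cleared goods to the carrier; the buyer bears costs from that point.
CIF value = FCA price + origin terminal + freight + insurance = 29175.09 + 862.59 + 7308.74 + 631.91 = 37978.33
Import duty = 347 × 0.33 = 114.51
Buyer bears: origin terminal 862.59 + freight 7308.74 + insurance 631.91 + destination terminal 236.10 + brokerage 407.37 + delivery 571.69 + duty 114.51 = 10132.91
Landed cost = invoice 29175.09 + 10132.91 = 39308.00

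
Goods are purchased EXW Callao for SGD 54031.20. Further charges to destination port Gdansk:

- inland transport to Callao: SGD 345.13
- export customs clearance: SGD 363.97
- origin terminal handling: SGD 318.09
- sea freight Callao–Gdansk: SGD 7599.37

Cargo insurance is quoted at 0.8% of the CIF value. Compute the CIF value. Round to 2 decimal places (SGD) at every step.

Let C be the CIF value. C = EXW price + pre-shipment costs + freight + 0.8% × C
C − 0.8% × C = 54031.20 + 345.13 + 363.97 + 318.09 + 7599.37
0.992 × C = 62657.76
C = 62657.76 / 0.992 = 63163.06
Insurance premium = 0.8% × 63163.06 = 505.30

CIF value: SGD 63163.06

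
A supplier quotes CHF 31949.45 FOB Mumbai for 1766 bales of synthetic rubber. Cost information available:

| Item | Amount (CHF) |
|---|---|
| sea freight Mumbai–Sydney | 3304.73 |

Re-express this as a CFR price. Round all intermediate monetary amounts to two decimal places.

From FOB to CFR, the seller additionally bears: freight.
CFR price = 31949.45 + 3304.73 = 35254.18

CFR price: CHF 35254.18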